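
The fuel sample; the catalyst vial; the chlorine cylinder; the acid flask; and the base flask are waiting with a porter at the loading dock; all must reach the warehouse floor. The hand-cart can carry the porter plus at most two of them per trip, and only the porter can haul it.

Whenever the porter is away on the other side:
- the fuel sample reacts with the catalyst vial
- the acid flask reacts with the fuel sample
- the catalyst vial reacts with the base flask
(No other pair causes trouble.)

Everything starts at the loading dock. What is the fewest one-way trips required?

5

Counting alone: the porter can take at most 2 across per trip to the warehouse floor, so moving all 5 needs at least 3 loaded trips out, with a return between consecutive ones — at least 5 crossings.
The plan below uses exactly 5 crossings, so it is optimal:
1. Porter goes to the warehouse floor with the catalyst vial and the fuel sample.  [the loading dock: the acid flask, the base flask, the chlorine cylinder | the warehouse floor: the catalyst vial, the fuel sample]
2. Porter goes back to the loading dock with the fuel sample.  [the loading dock: the acid flask, the base flask, the chlorine cylinder, the fuel sample | the warehouse floor: the catalyst vial]
3. Porter goes to the warehouse floor with the acid flask and the chlorine cylinder.  [the loading dock: the base flask, the fuel sample | the warehouse floor: the acid flask, the catalyst vial, the chlorine cylinder]
4. Porter goes back to the loading dock alone.  [the loading dock: the base flask, the fuel sample | the warehouse floor: the acid flask, the catalyst vial, the chlorine cylinder]
5. Porter goes to the warehouse floor with the base flask and the fuel sample.  [the loading dock: — | the warehouse floor: the acid flask, the base flask, the catalyst vial, the chlorine cylinder, the fuel sample]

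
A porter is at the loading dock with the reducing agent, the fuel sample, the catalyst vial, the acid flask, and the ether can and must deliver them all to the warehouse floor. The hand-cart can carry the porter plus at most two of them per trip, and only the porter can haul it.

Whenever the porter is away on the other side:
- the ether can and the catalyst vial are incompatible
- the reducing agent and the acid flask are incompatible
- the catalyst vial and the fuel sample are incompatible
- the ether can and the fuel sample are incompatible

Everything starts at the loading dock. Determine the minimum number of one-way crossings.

impossible

Whatever the first load, the items left behind include a forbidden pair without the porter. No opening move is safe, so no plan exists.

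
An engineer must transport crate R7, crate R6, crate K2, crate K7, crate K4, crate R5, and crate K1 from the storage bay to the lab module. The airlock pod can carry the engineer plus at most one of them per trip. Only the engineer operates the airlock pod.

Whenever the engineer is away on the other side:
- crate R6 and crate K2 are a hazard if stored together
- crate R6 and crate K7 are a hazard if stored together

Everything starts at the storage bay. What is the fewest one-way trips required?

Counting alone: the engineer can take at most 1 across per trip to the lab module, so moving all 7 needs at least 7 loaded trips out, with a return between consecutive ones — at least 13 crossings.
The safety rule pushes this higher. Following every safe sequence of crossings, the most of the 7 that can be at the lab module as the airlock pod arrives there on crossing 13 is 6 — never all 7.
So no plan with fewer than 15 crossings exists, and this one achieves 15:
1. Engineer goes to the lab module with crate R6.  [the storage bay: crate K1, crate K2, crate K4, crate K7, crate R5, crate R7 | the lab module: crate R6]
2. Engineer goes back to the storage bay alone.  [the storage bay: crate K1, crate K2, crate K4, crate K7, crate R5, crate R7 | the lab module: crate R6]
3. Engineer goes to the lab module with crate R7.  [the storage bay: crate K1, crate K2, crate K4, crate K7, crate R5 | the lab module: crate R6, crate R7]
4. Engineer goes back to the storage bay alone.  [the storage bay: crate K1, crate K2, crate K4, crate K7, crate R5 | the lab module: crate R6, crate R7]
5. Engineer goes to the lab module with crate K2.  [the storage bay: crate K1, crate K4, crate K7, crate R5 | the lab module: crate K2, crate R6, crate R7]
6. Engineer goes back to the storage bay with crate R6.  [the storage bay: crate K1, crate K4, crate K7, crate R5, crate R6 | the lab module: crate K2, crate R7]
7. Engineer goes to the lab module with crate K7.  [the storage bay: crate K1, crate K4, crate R5, crate R6 | the lab module: crate K2, crate K7, crate R7]
8. Engineer goes back to the storage bay alone.  [the storage bay: crate K1, crate K4, crate R5, crate R6 | the lab module: crate K2, crate K7, crate R7]
9. Engineer goes to the lab module with crate K4.  [the storage bay: crate K1, crate R5, crate R6 | the lab module: crate K2, crate K4, crate K7, crate R7]
10. Engineer goes back to the storage bay alone.  [the storage bay: crate K1, crate R5, crate R6 | the lab module: crate K2, crate K4, crate K7, crate R7]
11. Engineer goes to the lab module with crate R5.  [the storage bay: crate K1, crate R6 | the lab module: crate K2, crate K4, crate K7, crate R5, crate R7]
12. Engineer goes back to the storage bay alone.  [the storage bay: crate K1, crate R6 | the lab module: crate K2, crate K4, crate K7, crate R5, crate R7]
13. Engineer goes to the lab module with crate K1.  [the storage bay: crate R6 | the lab module: crate K1, crate K2, crate K4, crate K7, crate R5, crate R7]
14. Engineer goes back to the storage bay alone.  [the storage bay: crate R6 | the lab module: crate K1, crate K2, crate K4, crate K7, crate R5, crate R7]
15. Engineer goes to the lab module with crate R6.  [the storage bay: — | the lab module: crate K1, crate K2, crate K4, crate K7, crate R5, crate R6, crate R7]

15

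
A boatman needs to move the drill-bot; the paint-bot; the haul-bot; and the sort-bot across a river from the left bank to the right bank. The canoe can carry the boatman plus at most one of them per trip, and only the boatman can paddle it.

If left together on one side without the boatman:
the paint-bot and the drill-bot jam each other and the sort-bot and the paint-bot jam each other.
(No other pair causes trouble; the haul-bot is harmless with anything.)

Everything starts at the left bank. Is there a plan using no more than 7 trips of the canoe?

No

Counting alone: the boatman can take at most 1 across per trip to the right bank, so moving all 4 needs at least 4 loaded trips out, with a return between consecutive ones — at least 7 crossings.
The safety rule pushes this higher. Following every safe sequence of crossings, the most of the 4 that can be at the right bank as the canoe arrives there on crossing 7 is 3 — never all 4.
So the move cannot be finished within 7 crossings. (The shortest complete plan takes 9:)
1. Boatman goes to the right bank with the paint-bot.  [the left bank: the drill-bot, the haul-bot, the sort-bot | the right bank: the paint-bot]
2. Boatman goes back to the left bank alone.  [the left bank: the drill-bot, the haul-bot, the sort-bot | the right bank: the paint-bot]
3. Boatman goes to the right bank with the drill-bot.  [the left bank: the haul-bot, the sort-bot | the right bank: the drill-bot, the paint-bot]
4. Boatman goes back to the left bank with the paint-bot.  [the left bank: the haul-bot, the paint-bot, the sort-bot | the right bank: the drill-bot]
5. Boatman goes to the right bank with the sort-bot.  [the left bank: the haul-bot, the paint-bot | the right bank: the drill-bot, the sort-bot]
6. Boatman goes back to the left bank alone.  [the left bank: the haul-bot, the paint-bot | the right bank: the drill-bot, the sort-bot]
7. Boatman goes to the right bank with the haul-bot.  [the left bank: the paint-bot | the right bank: the drill-bot, the haul-bot, the sort-bot]
8. Boatman goes back to the left bank alone.  [the left bank: the paint-bot | the right bank: the drill-bot, the haul-bot, the sort-bot]
9. Boatman goes to the right bank with the paint-bot.  [the left bank: — | the right bank: the drill-bot, the haul-bot, the paint-bot, the sort-bot]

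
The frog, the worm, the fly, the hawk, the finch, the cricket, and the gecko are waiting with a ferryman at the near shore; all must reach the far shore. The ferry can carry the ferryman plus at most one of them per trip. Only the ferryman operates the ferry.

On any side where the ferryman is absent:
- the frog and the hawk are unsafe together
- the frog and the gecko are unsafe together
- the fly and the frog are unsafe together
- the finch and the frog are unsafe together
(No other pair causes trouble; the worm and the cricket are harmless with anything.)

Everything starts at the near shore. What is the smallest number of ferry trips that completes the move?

Following every safe sequence of crossings from the start, the most of the 7 that can be at the far shore as the ferry arrives there on crossings 1, 3, 5, 7 is 1, 2, 3, 4 respectively; the best ever achieved is 4 of 7.
From crossing 9 on, no configuration arises that was not already reachable earlier: only 44 distinct safe configurations (who is on which side, and where the ferry is) can ever be reached, none of them has everyone across, and every continuation just revisits them. So no valid plan exists.

impossible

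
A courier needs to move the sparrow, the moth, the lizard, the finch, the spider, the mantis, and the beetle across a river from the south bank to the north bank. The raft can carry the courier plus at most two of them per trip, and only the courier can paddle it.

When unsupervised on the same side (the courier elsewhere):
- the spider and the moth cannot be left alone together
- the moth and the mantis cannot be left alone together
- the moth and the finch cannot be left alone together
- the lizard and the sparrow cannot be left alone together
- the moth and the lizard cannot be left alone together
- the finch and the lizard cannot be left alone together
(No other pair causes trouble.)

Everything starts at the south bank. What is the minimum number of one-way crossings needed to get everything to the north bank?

Counting alone: the courier can take at most 2 across per trip to the north bank, so moving all 7 needs at least 4 loaded trips out, with a return between consecutive ones — at least 7 crossings.
The safety rule pushes this higher. Following every safe sequence of crossings, the most of the 7 that can be at the north bank as the raft arrives there on crossings 7, 9 is 5, 6 respectively — never all 7.
So no plan with fewer than 11 crossings exists, and this one achieves 11:
1. Courier goes to the north bank with the lizard and the moth.  [the south bank: the beetle, the finch, the mantis, the sparrow, the spider | the north bank: the lizard, the moth]
2. Courier goes back to the south bank with the moth.  [the south bank: the beetle, the finch, the mantis, the moth, the sparrow, the spider | the north bank: the lizard]
3. Courier goes to the north bank with the moth and the sparrow.  [the south bank: the beetle, the finch, the mantis, the spider | the north bank: the lizard, the moth, the sparrow]
4. Courier goes back to the south bank with the lizard.  [the south bank: the beetle, the finch, the lizard, the mantis, the spider | the north bank: the moth, the sparrow]
5. Courier goes to the north bank with the beetle and the lizard.  [the south bank: the finch, the mantis, the spider | the north bank: the beetle, the lizard, the moth, the sparrow]
6. Courier goes back to the south bank with the lizard.  [the south bank: the finch, the lizard, the mantis, the spider | the north bank: the beetle, the moth, the sparrow]
7. Courier goes to the north bank with the finch and the spider.  [the south bank: the lizard, the mantis | the north bank: the beetle, the finch, the moth, the sparrow, the spider]
8. Courier goes back to the south bank with the moth.  [the south bank: the lizard, the mantis, the moth | the north bank: the beetle, the finch, the sparrow, the spider]
9. Courier goes to the north bank with the mantis and the moth.  [the south bank: the lizard | the north bank: the beetle, the finch, the mantis, the moth, the sparrow, the spider]
10. Courier goes back to the south bank with the moth.  [the south bank: the lizard, the moth | the north bank: the beetle, the finch, the mantis, the sparrow, the spider]
11. Courier goes to the north bank with the lizard and the moth.  [the south bank: — | the north bank: the beetle, the finch, the lizard, the mantis, the moth, the sparrow, the spider]

11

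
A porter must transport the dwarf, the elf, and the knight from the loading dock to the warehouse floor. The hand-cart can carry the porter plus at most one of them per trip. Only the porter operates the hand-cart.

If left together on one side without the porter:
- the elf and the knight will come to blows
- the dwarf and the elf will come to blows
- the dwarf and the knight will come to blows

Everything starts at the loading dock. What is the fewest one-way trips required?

impossible

Whatever the first load, the items left behind include a forbidden pair without the porter. No opening move is safe, so no plan exists.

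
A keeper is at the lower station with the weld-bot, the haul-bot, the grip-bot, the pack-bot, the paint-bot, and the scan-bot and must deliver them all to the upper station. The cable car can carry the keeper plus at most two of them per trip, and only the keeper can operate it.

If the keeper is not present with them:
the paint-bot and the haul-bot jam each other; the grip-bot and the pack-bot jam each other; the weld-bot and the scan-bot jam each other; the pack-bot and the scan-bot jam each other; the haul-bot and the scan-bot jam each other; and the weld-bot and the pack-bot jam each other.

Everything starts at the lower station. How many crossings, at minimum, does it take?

impossible

Whatever the first load, the items left behind include a forbidden pair without the keeper. No opening move is safe, so no plan exists.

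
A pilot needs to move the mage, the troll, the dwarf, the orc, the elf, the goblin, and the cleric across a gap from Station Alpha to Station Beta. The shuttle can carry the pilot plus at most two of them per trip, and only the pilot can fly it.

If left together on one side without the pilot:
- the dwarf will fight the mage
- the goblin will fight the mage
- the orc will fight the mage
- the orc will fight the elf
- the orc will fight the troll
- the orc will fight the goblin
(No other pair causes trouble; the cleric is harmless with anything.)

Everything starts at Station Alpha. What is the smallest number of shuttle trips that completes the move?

Counting alone: the pilot can take at most 2 across per trip to Station Beta, so moving all 7 needs at least 4 loaded trips out, with a return between consecutive ones — at least 7 crossings.
The safety rule pushes this higher. Following every safe sequence of crossings, the most of the 7 that can be at Station Beta as the shuttle arrives there on crossings 7, 9 is 5, 6 respectively — never all 7.
So no plan with fewer than 11 crossings exists, and this one achieves 11:
1. Pilot goes to Station Beta with the mage and the orc.  [Station Alpha: the cleric, the dwarf, the elf, the goblin, the troll | Station Beta: the mage, the orc]
2. Pilot goes back to Station Alpha with the mage.  [Station Alpha: the cleric, the dwarf, the elf, the goblin, the mage, the troll | Station Beta: the orc]
3. Pilot goes to Station Beta with the mage and the troll.  [Station Alpha: the cleric, the dwarf, the elf, the goblin | Station Beta: the mage, the orc, the troll]
4. Pilot goes back to Station Alpha with the orc.  [Station Alpha: the cleric, the dwarf, the elf, the goblin, the orc | Station Beta: the mage, the troll]
5. Pilot goes to Station Beta with the elf and the orc.  [Station Alpha: the cleric, the dwarf, the goblin | Station Beta: the elf, the mage, the orc, the troll]
6. Pilot goes back to Station Alpha with the orc.  [Station Alpha: the cleric, the dwarf, the goblin, the orc | Station Beta: the elf, the mage, the troll]
7. Pilot goes to Station Beta with the dwarf and the goblin.  [Station Alpha: the cleric, the orc | Station Beta: the dwarf, the elf, the goblin, the mage, the troll]
8. Pilot goes back to Station Alpha with the mage.  [Station Alpha: the cleric, the mage, the orc | Station Beta: the dwarf, the elf, the goblin, the troll]
9. Pilot goes to Station Beta with the cleric and the mage.  [Station Alpha: the orc | Station Beta: the cleric, the dwarf, the elf, the goblin, the mage, the troll]
10. Pilot goes back to Station Alpha with the mage.  [Station Alpha: the mage, the orc | Station Beta: the cleric, the dwarf, the elf, the goblin, the troll]
11. Pilot goes to Station Beta with the mage and the orc.  [Station Alpha: — | Station Beta: the cleric, the dwarf, the elf, the goblin, the mage, the orc, the troll]

11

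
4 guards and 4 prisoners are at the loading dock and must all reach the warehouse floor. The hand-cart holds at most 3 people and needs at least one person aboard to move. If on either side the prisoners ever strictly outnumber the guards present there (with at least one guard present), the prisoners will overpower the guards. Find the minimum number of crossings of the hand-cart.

9

Counting alone: each trip to the warehouse floor takes at most 3 across and each return brings at least 1 back, so after t trips out (and t−1 returns) at most 3t − (t−1) of the 8 are across; that first reaches 8 at t = 4, so at least 7 crossings are needed.
The safety rule pushes this higher. Following every safe sequence of crossings, the most of the 8 that can be at the warehouse floor as the hand-cart arrives there on crossing 7 is 7 — never all 8.
So no plan with fewer than 9 crossings exists, and this one achieves 9:
1. 2 prisoners → the warehouse floor.  (the loading dock: 4G 2P; the warehouse floor: 0G 2P)
2. 1 prisoner ← the loading dock.  (the loading dock: 4G 3P; the warehouse floor: 0G 1P)
3. 3 prisoners → the warehouse floor.  (the loading dock: 4G 0P; the warehouse floor: 0G 4P)
4. 1 prisoner ← the loading dock.  (the loading dock: 4G 1P; the warehouse floor: 0G 3P)
5. 3 guards → the warehouse floor.  (the loading dock: 1G 1P; the warehouse floor: 3G 3P)
6. 1 guard and 1 prisoner ← the loading dock.  (the loading dock: 2G 2P; the warehouse floor: 2G 2P)
7. 2 guards → the warehouse floor.  (the loading dock: 0G 2P; the warehouse floor: 4G 2P)
8. 1 prisoner ← the loading dock.  (the loading dock: 0G 3P; the warehouse floor: 4G 1P)
9. 3 prisoners → the warehouse floor.  (the loading dock: 0G 0P; the warehouse floor: 4G 4P)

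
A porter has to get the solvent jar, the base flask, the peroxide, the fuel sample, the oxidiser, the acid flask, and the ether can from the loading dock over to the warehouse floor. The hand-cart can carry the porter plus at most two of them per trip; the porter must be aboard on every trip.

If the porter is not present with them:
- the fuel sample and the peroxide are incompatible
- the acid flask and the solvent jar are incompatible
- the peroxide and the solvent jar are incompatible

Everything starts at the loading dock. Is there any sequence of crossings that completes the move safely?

Yes

1. Porter goes to the warehouse floor with the peroxide and the solvent jar.
2. Porter goes back to the loading dock with the solvent jar.
3. Porter goes to the warehouse floor with the acid flask and the base flask.
4. Porter goes back to the loading dock alone.
5. Porter goes to the warehouse floor with the ether can and the oxidiser.
6. Porter goes back to the loading dock alone.
7. Porter goes to the warehouse floor with the fuel sample and the solvent jar.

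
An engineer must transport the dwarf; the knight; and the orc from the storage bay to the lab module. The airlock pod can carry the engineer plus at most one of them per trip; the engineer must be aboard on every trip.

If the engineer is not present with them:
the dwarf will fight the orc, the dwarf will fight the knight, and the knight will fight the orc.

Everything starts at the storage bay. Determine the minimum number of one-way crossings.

Whatever the first load, the items left behind include a forbidden pair without the engineer. No opening move is safe, so no plan exists.

impossible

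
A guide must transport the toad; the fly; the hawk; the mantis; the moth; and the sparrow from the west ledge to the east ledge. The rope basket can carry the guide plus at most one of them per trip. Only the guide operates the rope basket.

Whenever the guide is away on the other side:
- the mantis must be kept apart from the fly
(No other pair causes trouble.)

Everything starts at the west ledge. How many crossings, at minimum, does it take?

Counting alone: the guide can take at most 1 across per trip to the east ledge, so moving all 6 needs at least 6 loaded trips out, with a return between consecutive ones — at least 11 crossings.
The plan below uses exactly 11 crossings, so it is optimal:
1. Guide goes to the east ledge with the fly.
2. Guide goes back to the west ledge alone.
3. Guide goes to the east ledge with the toad.
4. Guide goes back to the west ledge alone.
5. Guide goes to the east ledge with the hawk.
6. Guide goes back to the west ledge alone.
7. Guide goes to the east ledge with the moth.
8. Guide goes back to the west ledge alone.
9. Guide goes to the east ledge with the sparrow.
10. Guide goes back to the west ledge alone.
11. Guide goes to the east ledge with the mantis.

11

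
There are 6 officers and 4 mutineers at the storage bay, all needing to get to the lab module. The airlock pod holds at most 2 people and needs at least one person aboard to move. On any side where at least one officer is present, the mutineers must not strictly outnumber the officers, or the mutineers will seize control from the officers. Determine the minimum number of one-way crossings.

Counting alone: each trip to the lab module takes at most 2 across and each return brings at least 1 back, so after t trips out (and t−1 returns) at most 2t − (t−1) of the 10 are across; that first reaches 10 at t = 9, so at least 17 crossings are needed.
The plan below uses exactly 17 crossings, so it is optimal:
1. 2 mutineers → the lab module.  (the storage bay: 6O 2M; the lab module: 0O 2M)
2. 1 mutineer ← the storage bay.  (the storage bay: 6O 3M; the lab module: 0O 1M)
3. 2 mutineers → the lab module.  (the storage bay: 6O 1M; the lab module: 0O 3M)
4. 1 mutineer ← the storage bay.  (the storage bay: 6O 2M; the lab module: 0O 2M)
5. 2 officers → the lab module.  (the storage bay: 4O 2M; the lab module: 2O 2M)
6. 1 mutineer ← the storage bay.  (the storage bay: 4O 3M; the lab module: 2O 1M)
7. 1 officer and 1 mutineer → the lab module.  (the storage bay: 3O 2M; the lab module: 3O 2M)
8. 1 mutineer ← the storage bay.  (the storage bay: 3O 3M; the lab module: 3O 1M)
9. 2 mutineers → the lab module.  (the storage bay: 3O 1M; the lab module: 3O 3M)
10. 1 mutineer ← the storage bay.  (the storage bay: 3O 2M; the lab module: 3O 2M)
11. 1 officer and 1 mutineer → the lab module.  (the storage bay: 2O 1M; the lab module: 4O 3M)
12. 1 mutineer ← the storage bay.  (the storage bay: 2O 2M; the lab module: 4O 2M)
13. 2 mutineers → the lab module.  (the storage bay: 2O 0M; the lab module: 4O 4M)
14. 1 mutineer ← the storage bay.  (the storage bay: 2O 1M; the lab module: 4O 3M)
15. 1 officer and 1 mutineer → the lab module.  (the storage bay: 1O 0M; the lab module: 5O 4M)
16. 1 mutineer ← the storage bay.  (the storage bay: 1O 1M; the lab module: 5O 3M)
17. 1 officer and 1 mutineer → the lab module.  (the storage bay: 0O 0M; the lab module: 6O 4M)

17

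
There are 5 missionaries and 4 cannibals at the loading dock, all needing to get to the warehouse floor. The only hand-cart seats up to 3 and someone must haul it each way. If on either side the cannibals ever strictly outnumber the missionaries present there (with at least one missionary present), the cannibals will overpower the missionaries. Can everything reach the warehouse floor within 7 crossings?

Yes — this plan uses 7 crossings (≤ 7):
1. 3 cannibals → the warehouse floor.  (the loading dock: 5M 1C; the warehouse floor: 0M 3C)
2. 1 cannibal ← the loading dock.  (the loading dock: 5M 2C; the warehouse floor: 0M 2C)
3. 3 missionaries → the warehouse floor.  (the loading dock: 2M 2C; the warehouse floor: 3M 2C)
4. 1 missionary ← the loading dock.  (the loading dock: 3M 2C; the warehouse floor: 2M 2C)
5. 2 missionaries and 1 cannibal → the warehouse floor.  (the loading dock: 1M 1C; the warehouse floor: 4M 3C)
6. 1 missionary ← the loading dock.  (the loading dock: 2M 1C; the warehouse floor: 3M 3C)
7. 2 missionaries and 1 cannibal → the warehouse floor.  (the loading dock: 0M 0C; the warehouse floor: 5M 4C)

Yes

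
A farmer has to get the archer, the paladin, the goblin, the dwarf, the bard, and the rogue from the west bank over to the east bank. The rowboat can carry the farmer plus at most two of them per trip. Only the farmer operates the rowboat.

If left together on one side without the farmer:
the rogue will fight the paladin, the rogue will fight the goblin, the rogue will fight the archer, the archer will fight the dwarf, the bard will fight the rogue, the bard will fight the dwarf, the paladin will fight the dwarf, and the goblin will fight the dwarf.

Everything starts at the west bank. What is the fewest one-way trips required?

Counting alone: the farmer can take at most 2 across per trip to the east bank, so moving all 6 needs at least 3 loaded trips out, with a return between consecutive ones — at least 5 crossings.
The safety rule pushes this higher. Following every safe sequence of crossings, the most of the 6 that can be at the east bank as the rowboat arrives there on crossing 5 is 4 — never all 6.
So no plan with fewer than 7 crossings exists, and this one achieves 7:
1. Farmer goes to the east bank with the dwarf and the rogue.
2. Farmer goes back to the west bank alone.
3. Farmer goes to the east bank with the archer and the paladin.
4. Farmer goes back to the west bank with the dwarf and the rogue.
5. Farmer goes to the east bank with the bard and the goblin.
6. Farmer goes back to the west bank alone.
7. Farmer goes to the east bank with the dwarf and the rogue.

7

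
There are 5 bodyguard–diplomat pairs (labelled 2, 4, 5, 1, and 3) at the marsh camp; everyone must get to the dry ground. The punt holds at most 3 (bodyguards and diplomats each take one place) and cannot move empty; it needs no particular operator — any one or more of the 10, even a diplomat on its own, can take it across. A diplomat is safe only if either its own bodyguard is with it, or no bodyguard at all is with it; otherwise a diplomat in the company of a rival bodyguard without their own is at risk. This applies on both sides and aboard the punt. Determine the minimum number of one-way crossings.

11

Counting alone: each trip to the dry ground takes at most 3 across and each return brings at least 1 back, so after t trips out (and t−1 returns) at most 3t − (t−1) of the 10 are across; that first reaches 10 at t = 5, so at least 9 crossings are needed.
The safety rule pushes this higher. Following every safe sequence of crossings, the most of the 10 that can be at the dry ground as the punt arrives there on crossing 9 is 9 — never all 10.
So no plan with fewer than 11 crossings exists, and this one achieves 11:
1. bodyguard 2 and diplomat 2 cross → the dry ground.
2. bodyguard 2 crosses ← the marsh camp.
3. diplomat 1, diplomat 4, and diplomat 5 cross → the dry ground.
4. diplomat 2 crosses ← the marsh camp.
5. bodyguard 1, bodyguard 4, and bodyguard 5 cross → the dry ground.
6. bodyguard 4 and diplomat 4 cross ← the marsh camp.
7. bodyguard 2, bodyguard 3, and bodyguard 4 cross → the dry ground.
8. diplomat 5 crosses ← the marsh camp.
9. diplomat 2 and diplomat 4 cross → the dry ground.
10. diplomat 2 crosses ← the marsh camp.
11. diplomat 2, diplomat 3, and diplomat 5 cross → the dry ground.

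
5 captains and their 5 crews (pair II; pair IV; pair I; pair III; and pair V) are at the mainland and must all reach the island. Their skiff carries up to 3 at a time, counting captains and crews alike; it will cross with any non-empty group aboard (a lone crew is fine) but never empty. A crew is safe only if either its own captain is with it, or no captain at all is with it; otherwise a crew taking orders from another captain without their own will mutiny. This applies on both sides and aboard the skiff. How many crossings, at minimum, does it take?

Counting alone: each trip to the island takes at most 3 across and each return brings at least 1 back, so after t trips out (and t−1 returns) at most 3t − (t−1) of the 10 are across; that first reaches 10 at t = 5, so at least 9 crossings are needed.
The safety rule pushes this higher. Following every safe sequence of crossings, the most of the 10 that can be at the island as the skiff arrives there on crossing 9 is 9 — never all 10.
So no plan with fewer than 11 crossings exists, and this one achieves 11:
1. captain II and crew II cross → the island.
2. captain II crosses ← the mainland.
3. crew I, crew III, and crew IV cross → the island.
4. crew II crosses ← the mainland.
5. captain I, captain III, and captain IV cross → the island.
6. captain IV and crew IV cross ← the mainland.
7. captain II, captain IV, and captain V cross → the island.
8. crew I crosses ← the mainland.
9. crew II and crew IV cross → the island.
10. crew II crosses ← the mainland.
11. crew I, crew II, and crew V cross → the island.

11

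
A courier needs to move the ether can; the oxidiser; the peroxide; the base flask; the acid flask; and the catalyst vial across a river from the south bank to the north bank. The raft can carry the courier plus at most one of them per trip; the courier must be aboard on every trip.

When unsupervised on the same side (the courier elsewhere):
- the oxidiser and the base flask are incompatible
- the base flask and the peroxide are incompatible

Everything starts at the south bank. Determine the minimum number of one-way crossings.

Counting alone: the courier can take at most 1 across per trip to the north bank, so moving all 6 needs at least 6 loaded trips out, with a return between consecutive ones — at least 11 crossings.
The safety rule pushes this higher. Following every safe sequence of crossings, the most of the 6 that can be at the north bank as the raft arrives there on crossing 11 is 5 — never all 6.
So no plan with fewer than 13 crossings exists, and this one achieves 13:
1. Courier goes to the north bank with the base flask.
2. Courier goes back to the south bank alone.
3. Courier goes to the north bank with the ether can.
4. Courier goes back to the south bank alone.
5. Courier goes to the north bank with the oxidiser.
6. Courier goes back to the south bank with the base flask.
7. Courier goes to the north bank with the peroxide.
8. Courier goes back to the south bank alone.
9. Courier goes to the north bank with the acid flask.
10. Courier goes back to the south bank alone.
11. Courier goes to the north bank with the catalyst vial.
12. Courier goes back to the south bank alone.
13. Courier goes to the north bank with the base flask.

13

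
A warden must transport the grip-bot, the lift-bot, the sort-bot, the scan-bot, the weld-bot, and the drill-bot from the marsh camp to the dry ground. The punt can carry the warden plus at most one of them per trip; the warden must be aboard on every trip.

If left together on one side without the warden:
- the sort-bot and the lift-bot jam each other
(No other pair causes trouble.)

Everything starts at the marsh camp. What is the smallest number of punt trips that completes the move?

11

Counting alone: the warden can take at most 1 across per trip to the dry ground, so moving all 6 needs at least 6 loaded trips out, with a return between consecutive ones — at least 11 crossings.
The plan below uses exactly 11 crossings, so it is optimal:
1. Warden goes to the dry ground with the lift-bot.
2. Warden goes back to the marsh camp alone.
3. Warden goes to the dry ground with the grip-bot.
4. Warden goes back to the marsh camp alone.
5. Warden goes to the dry ground with the scan-bot.
6. Warden goes back to the marsh camp alone.
7. Warden goes to the dry ground with the weld-bot.
8. Warden goes back to the marsh camp alone.
9. Warden goes to the dry ground with the drill-bot.
10. Warden goes back to the marsh camp alone.
11. Warden goes to the dry ground with the sort-bot.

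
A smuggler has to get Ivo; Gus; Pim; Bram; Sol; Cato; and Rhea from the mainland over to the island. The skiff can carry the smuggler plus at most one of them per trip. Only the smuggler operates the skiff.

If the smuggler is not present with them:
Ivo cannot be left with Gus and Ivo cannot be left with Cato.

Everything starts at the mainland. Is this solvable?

1. Smuggler goes to the island with Ivo.  [the mainland: Bram, Cato, Gus, Pim, Rhea, Sol | the island: Ivo]
2. Smuggler goes back to the mainland alone.  [the mainland: Bram, Cato, Gus, Pim, Rhea, Sol | the island: Ivo]
3. Smuggler goes to the island with Gus.  [the mainland: Bram, Cato, Pim, Rhea, Sol | the island: Gus, Ivo]
4. Smuggler goes back to the mainland with Ivo.  [the mainland: Bram, Cato, Ivo, Pim, Rhea, Sol | the island: Gus]
5. Smuggler goes to the island with Cato.  [the mainland: Bram, Ivo, Pim, Rhea, Sol | the island: Cato, Gus]
6. Smuggler goes back to the mainland alone.  [the mainland: Bram, Ivo, Pim, Rhea, Sol | the island: Cato, Gus]
7. Smuggler goes to the island with Pim.  [the mainland: Bram, Ivo, Rhea, Sol | the island: Cato, Gus, Pim]
8. Smuggler goes back to the mainland alone.  [the mainland: Bram, Ivo, Rhea, Sol | the island: Cato, Gus, Pim]
9. Smuggler goes to the island with Bram.  [the mainland: Ivo, Rhea, Sol | the island: Bram, Cato, Gus, Pim]
10. Smuggler goes back to the mainland alone.  [the mainland: Ivo, Rhea, Sol | the island: Bram, Cato, Gus, Pim]
11. Smuggler goes to the island with Sol.  [the mainland: Ivo, Rhea | the island: Bram, Cato, Gus, Pim, Sol]
12. Smuggler goes back to the mainland alone.  [the mainland: Ivo, Rhea | the island: Bram, Cato, Gus, Pim, Sol]
13. Smuggler goes to the island with Rhea.  [the mainland: Ivo | the island: Bram, Cato, Gus, Pim, Rhea, Sol]
14. Smuggler goes back to the mainland alone.  [the mainland: Ivo | the island: Bram, Cato, Gus, Pim, Rhea, Sol]
15. Smuggler goes to the island with Ivo.  [the mainland: — | the island: Bram, Cato, Gus, Ivo, Pim, Rhea, Sol]

Yes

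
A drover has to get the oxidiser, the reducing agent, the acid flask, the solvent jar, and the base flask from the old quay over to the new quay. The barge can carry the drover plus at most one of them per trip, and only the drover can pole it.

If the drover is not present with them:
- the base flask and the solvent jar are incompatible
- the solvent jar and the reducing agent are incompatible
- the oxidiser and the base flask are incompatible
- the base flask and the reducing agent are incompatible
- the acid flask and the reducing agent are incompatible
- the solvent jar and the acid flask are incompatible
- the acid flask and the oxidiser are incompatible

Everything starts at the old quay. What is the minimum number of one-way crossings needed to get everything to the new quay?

Whatever the first load, the items left behind include a forbidden pair without the drover. No opening move is safe, so no plan exists.

impossible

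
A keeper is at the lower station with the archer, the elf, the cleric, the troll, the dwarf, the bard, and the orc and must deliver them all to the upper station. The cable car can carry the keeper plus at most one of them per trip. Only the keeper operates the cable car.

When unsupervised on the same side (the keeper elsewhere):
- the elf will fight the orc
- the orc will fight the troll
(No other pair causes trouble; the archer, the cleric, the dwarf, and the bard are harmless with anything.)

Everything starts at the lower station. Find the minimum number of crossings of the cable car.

15

Counting alone: the keeper can take at most 1 across per trip to the upper station, so moving all 7 needs at least 7 loaded trips out, with a return between consecutive ones — at least 13 crossings.
The safety rule pushes this higher. Following every safe sequence of crossings, the most of the 7 that can be at the upper station as the cable car arrives there on crossing 13 is 6 — never all 7.
So no plan with fewer than 15 crossings exists, and this one achieves 15:
1. Keeper goes to the upper station with the orc.  [the lower station: the archer, the bard, the cleric, the dwarf, the elf, the troll | the upper station: the orc]
2. Keeper goes back to the lower station alone.  [the lower station: the archer, the bard, the cleric, the dwarf, the elf, the troll | the upper station: the orc]
3. Keeper goes to the upper station with the archer.  [the lower station: the bard, the cleric, the dwarf, the elf, the troll | the upper station: the archer, the orc]
4. Keeper goes back to the lower station alone.  [the lower station: the bard, the cleric, the dwarf, the elf, the troll | the upper station: the archer, the orc]
5. Keeper goes to the upper station with the elf.  [the lower station: the bard, the cleric, the dwarf, the troll | the upper station: the archer, the elf, the orc]
6. Keeper goes back to the lower station with the orc.  [the lower station: the bard, the cleric, the dwarf, the orc, the troll | the upper station: the archer, the elf]
7. Keeper goes to the upper station with the troll.  [the lower station: the bard, the cleric, the dwarf, the orc | the upper station: the archer, the elf, the troll]
8. Keeper goes back to the lower station alone.  [the lower station: the bard, the cleric, the dwarf, the orc | the upper station: the archer, the elf, the troll]
9. Keeper goes to the upper station with the cleric.  [the lower station: the bard, the dwarf, the orc | the upper station: the archer, the cleric, the elf, the troll]
10. Keeper goes back to the lower station alone.  [the lower station: the bard, the dwarf, the orc | the upper station: the archer, the cleric, the elf, the troll]
11. Keeper goes to the upper station with the dwarf.  [the lower station: the bard, the orc | the upper station: the archer, the cleric, the dwarf, the elf, the troll]
12. Keeper goes back to the lower station alone.  [the lower station: the bard, the orc | the upper station: the archer, the cleric, the dwarf, the elf, the troll]
13. Keeper goes to the upper station with the bard.  [the lower station: the orc | the upper station: the archer, the bard, the cleric, the dwarf, the elf, the troll]
14. Keeper goes back to the lower station alone.  [the lower station: the orc | the upper station: the archer, the bard, the cleric, the dwarf, the elf, the troll]
15. Keeper goes to the upper station with the orc.  [the lower station: — | the upper station: the archer, the bard, the cleric, the dwarf, the elf, the orc, the troll]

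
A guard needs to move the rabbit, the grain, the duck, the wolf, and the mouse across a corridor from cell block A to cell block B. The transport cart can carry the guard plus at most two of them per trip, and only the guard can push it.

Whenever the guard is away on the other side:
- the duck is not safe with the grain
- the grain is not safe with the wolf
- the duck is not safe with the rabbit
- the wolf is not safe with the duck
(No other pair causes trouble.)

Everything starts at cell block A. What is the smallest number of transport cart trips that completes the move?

Counting alone: the guard can take at most 2 across per trip to cell block B, so moving all 5 needs at least 3 loaded trips out, with a return between consecutive ones — at least 5 crossings.
The safety rule pushes this higher. Following every safe sequence of crossings, the most of the 5 that can be at cell block B as the transport cart arrives there on crossing 5 is 4 — never all 5.
So no plan with fewer than 7 crossings exists, and this one achieves 7:
1. Guard goes to cell block B with the duck and the grain.  [cell block A: the mouse, the rabbit, the wolf | cell block B: the duck, the grain]
2. Guard goes back to cell block A with the grain.  [cell block A: the grain, the mouse, the rabbit, the wolf | cell block B: the duck]
3. Guard goes to cell block B with the grain and the rabbit.  [cell block A: the mouse, the wolf | cell block B: the duck, the grain, the rabbit]
4. Guard goes back to cell block A with the duck.  [cell block A: the duck, the mouse, the wolf | cell block B: the grain, the rabbit]
5. Guard goes to cell block B with the duck and the mouse.  [cell block A: the wolf | cell block B: the duck, the grain, the mouse, the rabbit]
6. Guard goes back to cell block A with the duck.  [cell block A: the duck, the wolf | cell block B: the grain, the mouse, the rabbit]
7. Guard goes to cell block B with the duck and the wolf.  [cell block A: — | cell block B: the duck, the grain, the mouse, the rabbit, the wolf]

7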